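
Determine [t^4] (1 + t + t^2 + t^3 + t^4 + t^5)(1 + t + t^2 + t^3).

4

(1 + t + t^2 + t^3 + t^4 + t^5) has coefficients 1,1,1,1,1 for degrees 0…4.
(1 + t + t^2 + t^3) has coefficients 1,1,1,1,0 for degrees 0…4.
[t^4] = 1·0 + 1·1 + 1·1 + 1·1 + 1·1 = 4.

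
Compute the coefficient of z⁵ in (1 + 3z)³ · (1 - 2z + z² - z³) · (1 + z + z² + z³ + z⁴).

(1 + 3z)³ has coefficients 1,9,27,27 for degrees 0…3.
(1 - 2z + z² - z³) has coefficients 1,-2,1,-1,0,0 for degrees 0…5.
Finally multiplying by (1 + z + z² + z³ + z⁴), the product of all factors after the first has coefficients 1,-1,0,-1,-1,-2 for degrees 0…5.
[z⁵] = 1·(-2) + 9·(-1) + 27·(-1) + 27·0 = -38.

-38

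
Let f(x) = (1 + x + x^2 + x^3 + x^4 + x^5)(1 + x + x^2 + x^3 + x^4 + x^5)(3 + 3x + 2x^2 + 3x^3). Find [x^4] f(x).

39

(1 + x + x^2 + x^3 + x^4 + x^5) has coefficients 1,1,1,1,1 for degrees 0…4.
(1 + x + x^2 + x^3 + x^4 + x^5) has coefficients 1,1,1,1,1 for degrees 0…4.
Finally multiplying by (3 + 3x + 2x^2 + 3x^3), the product of all factors after the first has coefficients 3,6,8,11,11 for degrees 0…4.
[x^4] = 1·11 + 1·11 + 1·8 + 1·6 + 1·3 = 39.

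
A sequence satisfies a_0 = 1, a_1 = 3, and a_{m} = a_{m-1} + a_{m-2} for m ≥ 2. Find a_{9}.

123

The ordinary generating function has denominator 1 - x - x^2.
Iterating the recurrence: a_0,…,a_{9} = 1, 3, 4, 7, 11, 18, 29, 47, 76, 123.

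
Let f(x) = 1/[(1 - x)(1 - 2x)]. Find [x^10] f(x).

2047

The denominator gives the recurrence a_n = 3a_(n−1) − 2a_(n−2) for n ≥ 2; the numerator fixes a_0 = 1, a_1 = 3.
Iterating: 1, 3, 7, 15, 31, 63, 127, 255, 511, 1023, 2047, so a_10 = 2047.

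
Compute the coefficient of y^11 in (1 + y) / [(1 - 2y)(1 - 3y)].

702444

The denominator gives the recurrence a_n = 5a_(n−1) − 6a_(n−2) for n ≥ 3; the numerator fixes a_0 = 1, a_1 = 6, a_2 = 24.
Iterating: 1, 6, 24, 84, 276, 876, 2724, 8364, 25476, 77196, 233124, 702444, so a_11 = 702444.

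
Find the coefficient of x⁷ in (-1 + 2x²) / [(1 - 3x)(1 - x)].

The denominator gives the recurrence a_n = 4a_(n−1) − 3a_(n−2) for n ≥ 3; the numerator fixes a_0 = -1, a_1 = -4, a_2 = -11.
Iterating: -1, -4, -11, -32, -95, -284, -851, -2552, so a_7 = -2552.

-2552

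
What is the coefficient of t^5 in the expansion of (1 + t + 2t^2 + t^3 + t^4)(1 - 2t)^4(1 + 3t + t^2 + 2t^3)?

(1 + t + 2t^2 + t^3 + t^4) has coefficients 1,1,2,1,1 for degrees 0…4.
(1 - 2t)^4 has coefficients 1,-8,24,-32,16,0 for degrees 0…5.
Finally multiplying by (1 + 3t + t^2 + 2t^3), the product of all factors after the first has coefficients 1,-5,1,34,-72,64 for degrees 0…5.
[t^5] = 1·64 + 1·(-72) + 2·34 + 1·1 + 1·(-5) = 56.

56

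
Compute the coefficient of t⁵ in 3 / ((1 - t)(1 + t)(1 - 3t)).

The denominator gives the recurrence a_n = 3a_(n−1) + a_(n−2) − 3a_(n−3) for n ≥ 3; the numerator fixes a_0 = 3, a_1 = 9, a_2 = 30.
Iterating: 3, 9, 30, 90, 273, 819, so a_5 = 819.

819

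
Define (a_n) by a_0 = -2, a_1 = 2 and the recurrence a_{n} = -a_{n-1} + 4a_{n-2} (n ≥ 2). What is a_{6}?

The ordinary generating function has denominator 1 + z - 4z^2.
Iterating the recurrence: a_0,…,a_{6} = -2, 2, -10, 18, -58, 130, -362.

-362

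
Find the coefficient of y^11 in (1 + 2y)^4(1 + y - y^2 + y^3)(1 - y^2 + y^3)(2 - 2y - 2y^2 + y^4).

(1 + 2y)^4 has coefficients 1,8,24,32,16 for degrees 0…4.
(1 + y - y^2 + y^3) has coefficients 1,1,-1,1,0,0,0,0,0,0,0,0 for degrees 0…11.
Multiplying by (1 - y^2 + y^3) gives running coefficients 1,1,-2,1,2,-2,1,0,0,0,0,0 for degrees 0…11.
Finally multiplying by (2 - 2y - 2y^2 + y^4), the product of all factors after the first has coefficients 2,0,-8,4,7,-9,0,3,0,-2,1,0 for degrees 0…11.
[y^11] = 1·0 + 8·1 + 24·(-2) + 32·0 + 16·3 = 8.

8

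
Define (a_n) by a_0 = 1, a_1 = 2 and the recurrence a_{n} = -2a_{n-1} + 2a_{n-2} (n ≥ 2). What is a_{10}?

The ordinary generating function has denominator 1 + 2y - 2y^2.
Iterating the recurrence: a_0,…,a_{10} = 1, 2, -2, 8, -20, 56, -152, 416, -1136, 3104, -8480.

-8480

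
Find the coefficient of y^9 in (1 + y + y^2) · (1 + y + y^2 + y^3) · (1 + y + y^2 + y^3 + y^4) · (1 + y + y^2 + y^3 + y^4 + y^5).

41

(1 + y + y^2) has coefficients 1,1,1 for degrees 0…2.
(1 + y + y^2 + y^3) has coefficients 1,1,1,1,0,0,0,0,0,0 for degrees 0…9.
Multiplying by (1 + y + y^2 + y^3 + y^4) gives running coefficients 1,2,3,4,4,3,2,1,0,0 for degrees 0…9.
Finally multiplying by (1 + y + y^2 + y^3 + y^4 + y^5), the product of all factors after the first has coefficients 1,3,6,10,14,17,18,17,14,10 for degrees 0…9.
[y^9] = 1·10 + 1·14 + 1·17 = 41.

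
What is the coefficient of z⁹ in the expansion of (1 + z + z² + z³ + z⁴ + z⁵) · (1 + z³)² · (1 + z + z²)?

(1 + z + z² + z³ + z⁴ + z⁵) has coefficients 1,1,1,1,1,1 for degrees 0…5.
(1 + z³)² has coefficients 1,0,0,2,0,0,1,0,0,0 for degrees 0…9.
Finally multiplying by (1 + z + z²), the product of all factors after the first has coefficients 1,1,1,2,2,2,1,1,1,0 for degrees 0…9.
[z⁹] = 1·0 + 1·1 + 1·1 + 1·1 + 1·2 + 1·2 = 7.

7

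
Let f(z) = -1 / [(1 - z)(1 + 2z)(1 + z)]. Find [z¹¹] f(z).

2730

Partial fractions give a closed form: a_n = (-1/6)·1^n + (-4/3)·(-2)^n + (1/2)·(-1)^n.
At n = 11: a_11 = 2730.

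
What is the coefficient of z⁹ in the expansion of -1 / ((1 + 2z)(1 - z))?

Partial fractions give a closed form: a_n = (-2/3)·(-2)^n + (-1/3)·1^n.
At n = 9: a_9 = 341.

341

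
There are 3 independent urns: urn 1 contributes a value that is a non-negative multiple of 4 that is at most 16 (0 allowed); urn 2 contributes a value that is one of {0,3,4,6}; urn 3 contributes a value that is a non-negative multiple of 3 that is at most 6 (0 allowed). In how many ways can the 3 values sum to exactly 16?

3

The generating function for the choices is (1 + z⁴ + z⁸ + z¹² + z¹⁶)·(1 + z³ + z⁴ + z⁶)·(1 + z³ + z⁶); the count is [z¹⁶].
(1 + z⁴ + z⁸ + z¹² + z¹⁶) has coefficients 1,0,0,0,1,0,0,0,1,0,0,0,1,0,0,0,1 for degrees 0…16.
(1 + z³ + z⁴ + z⁶) has coefficients 1,0,0,1,1,0,1,0,0,0,0,0,0,0,0,0,0 for degrees 0…16.
Finally multiplying by (1 + z³ + z⁶), the product of all factors after the first has coefficients 1,0,0,2,1,0,3,1,0,2,1,0,1,0,0,0,0 for degrees 0…16.
[z¹⁶] = 1·0 + 1·1 + 1·0 + 1·1 + 1·1 = 3.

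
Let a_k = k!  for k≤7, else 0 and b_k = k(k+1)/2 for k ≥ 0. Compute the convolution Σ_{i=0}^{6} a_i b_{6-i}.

284

The convolution is the t^6 coefficient of A(t)B(t).
Σ = 1·21 + 1·15 + 2·10 + 6·6 + 24·3 + 120·1 + 720·0 = 284.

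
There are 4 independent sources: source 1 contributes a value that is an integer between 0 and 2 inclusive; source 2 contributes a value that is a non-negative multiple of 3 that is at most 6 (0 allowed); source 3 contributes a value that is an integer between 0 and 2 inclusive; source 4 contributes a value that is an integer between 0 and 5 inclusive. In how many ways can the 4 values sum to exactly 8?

The generating function for the choices is (1 + y + y²)·(1 + y³ + y⁶)·(1 + y + y²)·(1 + y + y² + y³ + y⁴ + y⁵); the count is [y⁸].
(1 + y + y²) has coefficients 1,1,1 for degrees 0…2.
(1 + y³ + y⁶) has coefficients 1,0,0,1,0,0,1,0,0 for degrees 0…8.
Multiplying by (1 + y + y²) gives running coefficients 1,1,1,1,1,1,1,1,1 for degrees 0…8.
Finally multiplying by (1 + y + y² + y³ + y⁴ + y⁵), the product of all factors after the first has coefficients 1,2,3,4,5,6,6,6,6 for degrees 0…8.
[y⁸] = 1·6 + 1·6 + 1·6 = 18.

18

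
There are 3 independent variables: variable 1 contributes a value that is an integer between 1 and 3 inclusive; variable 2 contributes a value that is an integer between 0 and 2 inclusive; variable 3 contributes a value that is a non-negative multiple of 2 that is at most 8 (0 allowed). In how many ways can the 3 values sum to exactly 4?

4

The generating function for the choices is (z + z^2 + z^3)·(1 + z + z^2)·(1 + z^2 + z^4 + z^6 + z^8); the count is [z^4].
(z + z^2 + z^3) has coefficients 0,1,1,1 for degrees 0…3.
(1 + z + z^2) has coefficients 1,1,1,0,0 for degrees 0…4.
Finally multiplying by (1 + z^2 + z^4 + z^6 + z^8), the product of all factors after the first has coefficients 1,1,2,1,2 for degrees 0…4.
[z^4] = 1·1 + 1·2 + 1·1 = 4.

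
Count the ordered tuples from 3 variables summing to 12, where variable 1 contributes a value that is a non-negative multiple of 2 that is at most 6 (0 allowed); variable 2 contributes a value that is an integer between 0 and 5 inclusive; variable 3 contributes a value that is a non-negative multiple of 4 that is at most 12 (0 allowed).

6

The generating function for the choices is (1 + q^2 + q^4 + q^6)·(1 + q + q^2 + q^3 + q^4 + q^5)·(1 + q^4 + q^8 + q^12); the count is [q^12].
(1 + q^2 + q^4 + q^6) has coefficients 1,0,1,0,1,0,1 for degrees 0…6.
(1 + q + q^2 + q^3 + q^4 + q^5) has coefficients 1,1,1,1,1,1,0,0,0,0,0,0,0 for degrees 0…12.
Finally multiplying by (1 + q^4 + q^8 + q^12), the product of all factors after the first has coefficients 1,1,1,1,2,2,1,1,2,2,1,1,2 for degrees 0…12.
[q^12] = 1·2 + 1·1 + 1·2 + 1·1 = 6.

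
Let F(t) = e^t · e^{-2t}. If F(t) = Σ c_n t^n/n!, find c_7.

The EGF product rule gives c_7 = Σ_{k_1+k_2=7} C(7; k_1,k_2) · ∏ g_i(k_i), where e^t gives (1)^k; e^{-2t} gives (-2)^k.
g_1(k) for k = 0…7: 1, 1, 1, 1, 1, 1, 1, 1.
g_2(k) for k = 0…7: 1, -2, 4, -8, 16, -32, 64, -128.
c_7 = Σ_k C(7,k)·g_1(k)·g_2(7−k) = 1·1·(-128) + 7·1·64 + 21·1·(-32) + 35·1·16 + 35·1·(-8) + 21·1·4 + 7·1·(-2) + 1·1·1 = −128 + 448 − 672 + 560 − 280 + 84 − 14 + 1 = -1.

-1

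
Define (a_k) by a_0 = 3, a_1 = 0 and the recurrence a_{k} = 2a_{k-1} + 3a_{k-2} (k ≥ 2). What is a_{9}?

The ordinary generating function has denominator 1 - 2z - 3z^2.
Iterating the recurrence: a_0,…,a_{9} = 3, 0, 9, 18, 63, 180, 549, 1638, 4923, 14760.

14760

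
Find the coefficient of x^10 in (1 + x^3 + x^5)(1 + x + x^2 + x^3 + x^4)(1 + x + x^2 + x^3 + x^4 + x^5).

8

(1 + x^3 + x^5) has coefficients 1,0,0,1,0,1 for degrees 0…5.
(1 + x + x^2 + x^3 + x^4) has coefficients 1,1,1,1,1,0,0,0,0,0,0 for degrees 0…10.
Finally multiplying by (1 + x + x^2 + x^3 + x^4 + x^5), the product of all factors after the first has coefficients 1,2,3,4,5,5,4,3,2,1,0 for degrees 0…10.
[x^10] = 1·0 + 1·3 + 1·5 = 8.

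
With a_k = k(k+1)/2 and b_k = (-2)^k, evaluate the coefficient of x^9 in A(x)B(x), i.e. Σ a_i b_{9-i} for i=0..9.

93

This is [x^9] in the product of the two ordinary generating functions.
Σ = 0·(-512) + 1·256 + 3·(-128) + 6·64 + 10·(-32) + 15·16 + 21·(-8) + 28·4 + 36·(-2) + 45·1 = 93.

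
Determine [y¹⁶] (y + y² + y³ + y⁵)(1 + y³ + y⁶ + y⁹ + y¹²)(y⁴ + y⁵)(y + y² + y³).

(y + y² + y³ + y⁵) has coefficients 0,1,1,1,0,1 for degrees 0…5.
(1 + y³ + y⁶ + y⁹ + y¹²) has coefficients 1,0,0,1,0,0,1,0,0,1,0,0,1,0,0,0,0 for degrees 0…16.
Multiplying by (y⁴ + y⁵) gives running coefficients 0,0,0,0,1,1,0,1,1,0,1,1,0,1,1,0,1 for degrees 0…16.
Finally multiplying by (y + y² + y³), the product of all factors after the first has coefficients 0,0,0,0,0,1,2,2,2,2,2,2,2,2,2,2,2 for degrees 0…16.
[y¹⁶] = 1·2 + 1·2 + 1·2 + 1·2 = 8.

8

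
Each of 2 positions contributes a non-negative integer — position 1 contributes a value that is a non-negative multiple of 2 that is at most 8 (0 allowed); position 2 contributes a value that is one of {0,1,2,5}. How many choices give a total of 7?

2

The generating function for the choices is (1 + z^2 + z^4 + z^6 + z^8)·(1 + z + z^2 + z^5); the count is [z^7].
(1 + z^2 + z^4 + z^6 + z^8) has coefficients 1,0,1,0,1,0,1,0 for degrees 0…7.
(1 + z + z^2 + z^5) has coefficients 1,1,1,0,0,1,0,0 for degrees 0…7.
[z^7] = 1·0 + 1·1 + 1·0 + 1·1 = 2.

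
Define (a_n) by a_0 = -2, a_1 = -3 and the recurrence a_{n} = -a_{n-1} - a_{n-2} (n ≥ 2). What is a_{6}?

The ordinary generating function has denominator 1 + q + q^2.
Iterating the recurrence: a_0,…,a_{6} = -2, -3, 5, -2, -3, 5, -2.

-2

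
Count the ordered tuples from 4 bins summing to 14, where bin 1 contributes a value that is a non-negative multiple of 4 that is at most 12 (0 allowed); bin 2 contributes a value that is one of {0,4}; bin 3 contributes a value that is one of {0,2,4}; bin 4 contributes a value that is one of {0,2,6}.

10

The generating function for the choices is (1 + t^4 + t^8 + t^12)·(1 + t^4)·(1 + t^2 + t^4)·(1 + t^2 + t^6); the count is [t^14].
(1 + t^4 + t^8 + t^12) has coefficients 1,0,0,0,1,0,0,0,1,0,0,0,1 for degrees 0…12.
(1 + t^4) has coefficients 1,0,0,0,1,0,0,0,0,0,0,0,0,0,0 for degrees 0…14.
Multiplying by (1 + t^2 + t^4) gives running coefficients 1,0,1,0,2,0,1,0,1,0,0,0,0,0,0 for degrees 0…14.
Finally multiplying by (1 + t^2 + t^6), the product of all factors after the first has coefficients 1,0,2,0,3,0,4,0,3,0,3,0,1,0,1 for degrees 0…14.
[t^14] = 1·1 + 1·3 + 1·4 + 1·2 = 10.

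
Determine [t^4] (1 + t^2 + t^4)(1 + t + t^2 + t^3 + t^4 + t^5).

3

(1 + t^2 + t^4) has coefficients 1,0,1,0,1 for degrees 0…4.
(1 + t + t^2 + t^3 + t^4 + t^5) has coefficients 1,1,1,1,1 for degrees 0…4.
[t^4] = 1·1 + 1·1 + 1·1 = 3.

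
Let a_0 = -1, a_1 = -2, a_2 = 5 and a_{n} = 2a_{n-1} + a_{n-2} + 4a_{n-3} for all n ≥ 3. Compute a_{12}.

45053

The ordinary generating function has denominator 1 - 2q - q^2 - 4q^3.
Iterating the recurrence: a_0,…,a_{12} = -1, -2, 5, 4, 5, 34, 89, 232, 689, 1966, 5549, 15820, 45053.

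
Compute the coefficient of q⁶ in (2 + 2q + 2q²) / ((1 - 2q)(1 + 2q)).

160

The denominator gives the recurrence a_n = 4a_(n−2) for n ≥ 3; the numerator fixes a_0 = 2, a_1 = 2, a_2 = 10.
Iterating: 2, 2, 10, 8, 40, 32, 160, so a_6 = 160.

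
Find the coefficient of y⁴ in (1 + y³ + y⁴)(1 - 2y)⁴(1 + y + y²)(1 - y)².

(1 + y³ + y⁴) has coefficients 1,0,0,1,1 for degrees 0…4.
(1 - 2y)⁴ has coefficients 1,-8,24,-32,16 for degrees 0…4.
Multiplying by (1 + y + y²) gives running coefficients 1,-7,17,-16,8 for degrees 0…4.
Finally multiplying by (1 - y)², the product of all factors after the first has coefficients 1,-9,32,-57,57 for degrees 0…4.
[y⁴] = 1·57 + 1·(-9) + 1·1 = 49.

49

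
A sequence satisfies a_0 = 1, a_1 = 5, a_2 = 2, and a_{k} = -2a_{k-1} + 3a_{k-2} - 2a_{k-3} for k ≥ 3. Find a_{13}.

669715

The ordinary generating function has denominator 1 + 2q - 3q^2 + 2q^3.
Iterating the recurrence: a_0,…,a_{13} = 1, 5, 2, 9, -22, 67, -218, 681, -2150, 6779, -21370, 67377, -212422, 669715.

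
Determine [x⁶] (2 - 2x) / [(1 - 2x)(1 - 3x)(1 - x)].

Partial fractions give a closed form: a_n = (-4)·2^n + (6)·3^n.
At n = 6: a_6 = 4118.

4118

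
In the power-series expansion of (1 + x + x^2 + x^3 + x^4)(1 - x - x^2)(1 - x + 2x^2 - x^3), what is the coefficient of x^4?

(1 + x + x^2 + x^3 + x^4) has coefficients 1,1,1,1,1 for degrees 0…4.
(1 - x - x^2) has coefficients 1,-1,-1,0,0 for degrees 0…4.
Finally multiplying by (1 - x + 2x^2 - x^3), the product of all factors after the first has coefficients 1,-2,2,-2,-1 for degrees 0…4.
[x^4] = 1·(-1) + 1·(-2) + 1·2 + 1·(-2) + 1·1 = -2.

-2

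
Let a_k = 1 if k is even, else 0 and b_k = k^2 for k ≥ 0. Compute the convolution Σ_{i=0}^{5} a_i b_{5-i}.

35

The convolution is the t^5 coefficient of A(t)B(t).
Σ = 1·25 + 0·16 + 1·9 + 0·4 + 1·1 + 0·0 = 35.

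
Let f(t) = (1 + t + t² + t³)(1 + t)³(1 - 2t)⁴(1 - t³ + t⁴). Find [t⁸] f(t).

27

(1 + t + t² + t³) has coefficients 1,1,1,1 for degrees 0…3.
(1 + t)³ has coefficients 1,3,3,1,0,0,0,0,0 for degrees 0…8.
Multiplying by (1 - 2t)⁴ gives running coefficients 1,-5,3,17,-16,-24,16,16,0 for degrees 0…8.
Finally multiplying by (1 - t³ + t⁴), the product of all factors after the first has coefficients 1,-5,3,16,-10,-32,2,49,8 for degrees 0…8.
[t⁸] = 1·8 + 1·49 + 1·2 + 1·(-32) = 27.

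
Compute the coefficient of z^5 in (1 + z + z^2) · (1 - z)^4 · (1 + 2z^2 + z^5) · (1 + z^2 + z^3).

-9

(1 + z + z^2) has coefficients 1,1,1 for degrees 0…2.
(1 - z)^4 has coefficients 1,-4,6,-4,1,0 for degrees 0…5.
Multiplying by (1 + 2z^2 + z^5) gives running coefficients 1,-4,8,-12,13,-7 for degrees 0…5.
Finally multiplying by (1 + z^2 + z^3), the product of all factors after the first has coefficients 1,-4,9,-15,17,-11 for degrees 0…5.
[z^5] = 1·(-11) + 1·17 + 1·(-15) = -9.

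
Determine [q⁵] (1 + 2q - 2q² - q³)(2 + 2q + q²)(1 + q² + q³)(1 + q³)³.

5

(1 + 2q - 2q² - q³) has coefficients 1,2,-2,-1 for degrees 0…3.
(2 + 2q + q²) has coefficients 2,2,1,0,0,0 for degrees 0…5.
Multiplying by (1 + q² + q³) gives running coefficients 2,2,3,4,3,1 for degrees 0…5.
Finally multiplying by (1 + q³)³, the product of all factors after the first has coefficients 2,2,3,10,9,10 for degrees 0…5.
[q⁵] = 1·10 + 2·9 − 2·10 − 1·3 = 5.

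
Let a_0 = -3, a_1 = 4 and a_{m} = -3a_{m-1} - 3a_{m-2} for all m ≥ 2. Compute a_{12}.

-2187

The ordinary generating function has denominator 1 + 3x + 3x^2.
Iterating the recurrence: a_0,…,a_{12} = -3, 4, -3, -3, 18, -45, 81, -108, 81, 81, -486, 1215, -2187.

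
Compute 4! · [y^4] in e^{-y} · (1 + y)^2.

5

The EGF product rule gives c_4 = Σ_{k_1+k_2=4} C(4; k_1,k_2) · ∏ g_i(k_i), where e^{-y} gives (-1)^k; (1+y)^2 gives the falling factorial (2)_k.
g_1(k) for k = 0…4: 1, -1, 1, -1, 1.
g_2(k) for k = 0…4: 1, 2, 2, 0, 0.
c_4 = Σ_k C(4,k)·g_1(k)·g_2(4−k) = 6·1·2 + 4·(-1)·2 + 1·1·1 = 12 − 8 + 1 = 5.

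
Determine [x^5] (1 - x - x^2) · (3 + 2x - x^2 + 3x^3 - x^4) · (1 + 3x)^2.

-2

(1 - x - x^2) has coefficients 1,-1,-1 for degrees 0…2.
(3 + 2x - x^2 + 3x^3 - x^4) has coefficients 3,2,-1,3,-1,0 for degrees 0…5.
Finally multiplying by (1 + 3x)^2, the product of all factors after the first has coefficients 3,20,38,15,8,21 for degrees 0…5.
[x^5] = 1·21 − 1·8 − 1·15 = -2.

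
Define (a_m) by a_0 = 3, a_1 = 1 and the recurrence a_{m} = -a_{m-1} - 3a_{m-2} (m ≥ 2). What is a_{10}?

The ordinary generating function has denominator 1 + y + 3y^2.
Iterating the recurrence: a_0,…,a_{10} = 3, 1, -10, 7, 23, -44, -25, 157, -82, -389, 635.

635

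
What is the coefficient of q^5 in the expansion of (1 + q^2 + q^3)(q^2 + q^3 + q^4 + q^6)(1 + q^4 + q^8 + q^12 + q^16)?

(1 + q^2 + q^3) has coefficients 1,0,1,1 for degrees 0…3.
(q^2 + q^3 + q^4 + q^6) has coefficients 0,0,1,1,1,0 for degrees 0…5.
Finally multiplying by (1 + q^4 + q^8 + q^12 + q^16), the product of all factors after the first has coefficients 0,0,1,1,1,0 for degrees 0…5.
[q^5] = 1·0 + 1·1 + 1·1 = 2.

2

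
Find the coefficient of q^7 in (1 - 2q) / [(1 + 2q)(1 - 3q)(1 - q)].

The denominator gives the recurrence a_n = 2a_(n−1) + 5a_(n−2) − 6a_(n−3) for n ≥ 3; the numerator fixes a_0 = 1, a_1 = 0, a_2 = 5.
Iterating: 1, 0, 5, 4, 33, 56, 253, 588, so a_7 = 588.

588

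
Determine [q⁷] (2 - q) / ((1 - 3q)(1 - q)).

Partial fractions give a closed form: a_n = (5/2)·3^n + (-1/2)·1^n.
At n = 7: a_7 = 5467.

5467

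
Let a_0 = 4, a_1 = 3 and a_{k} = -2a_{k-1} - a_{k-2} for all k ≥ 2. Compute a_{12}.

The ordinary generating function has denominator 1 + 2q + q^2.
Iterating the recurrence: a_0,…,a_{12} = 4, 3, -10, 17, -24, 31, -38, 45, -52, 59, -66, 73, -80.

-80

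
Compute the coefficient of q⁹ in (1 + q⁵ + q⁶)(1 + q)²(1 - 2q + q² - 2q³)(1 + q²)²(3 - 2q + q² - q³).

(1 + q⁵ + q⁶) has coefficients 1,0,0,0,0,1,1 for degrees 0…6.
(1 + q)² has coefficients 1,2,1,0,0,0,0,0,0,0 for degrees 0…9.
Multiplying by (1 - 2q + q² - 2q³) gives running coefficients 1,0,-2,-2,-3,-2,0,0,0,0 for degrees 0…9.
Multiplying by (1 + q²)² gives running coefficients 1,0,0,-2,-6,-6,-8,-6,-3,-2 for degrees 0…9.
Finally multiplying by (3 - 2q + q² - q³), the product of all factors after the first has coefficients 3,-2,1,-7,-14,-8,-16,-2,1,2 for degrees 0…9.
[q⁹] = 1·2 + 1·(-14) + 1·(-7) = -19.

-19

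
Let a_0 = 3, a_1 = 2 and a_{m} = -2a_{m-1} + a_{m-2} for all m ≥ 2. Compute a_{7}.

128

The ordinary generating function has denominator 1 + 2q - q^2.
Iterating the recurrence: a_0,…,a_{7} = 3, 2, -1, 4, -9, 22, -53, 128.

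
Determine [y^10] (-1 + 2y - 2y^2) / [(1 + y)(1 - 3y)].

The denominator gives the recurrence a_n = 2a_(n−1) + 3a_(n−2) for n ≥ 3; the numerator fixes a_0 = -1, a_1 = 0, a_2 = -5.
Iterating: -1, 0, -5, -10, -35, -100, -305, -910, -2735, -8200, -24605, so a_10 = -24605.

-24605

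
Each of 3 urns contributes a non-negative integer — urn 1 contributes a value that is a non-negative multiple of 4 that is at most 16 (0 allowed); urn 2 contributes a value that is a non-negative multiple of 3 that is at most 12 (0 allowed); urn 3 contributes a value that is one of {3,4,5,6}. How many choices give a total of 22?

5

The generating function for the choices is (1 + q^4 + q^8 + q^12 + q^16)·(1 + q^3 + q^6 + q^9 + q^12)·(q^3 + q^4 + q^5 + q^6); the count is [q^22].
(1 + q^4 + q^8 + q^12 + q^16) has coefficients 1,0,0,0,1,0,0,0,1,0,0,0,1,0,0,0,1 for degrees 0…16.
(1 + q^3 + q^6 + q^9 + q^12) has coefficients 1,0,0,1,0,0,1,0,0,1,0,0,1,0,0,0,0,0,0,0,0,0,0 for degrees 0…22.
Finally multiplying by (q^3 + q^4 + q^5 + q^6), the product of all factors after the first has coefficients 0,0,0,1,1,1,2,1,1,2,1,1,2,1,1,2,1,1,1,0,0,0,0 for degrees 0…22.
[q^22] = 1·0 + 1·1 + 1·1 + 1·1 + 1·2 = 5.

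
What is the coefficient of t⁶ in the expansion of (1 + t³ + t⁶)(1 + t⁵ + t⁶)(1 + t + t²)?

(1 + t³ + t⁶) has coefficients 1,0,0,1,0,0,1 for degrees 0…6.
(1 + t⁵ + t⁶) has coefficients 1,0,0,0,0,1,1 for degrees 0…6.
Finally multiplying by (1 + t + t²), the product of all factors after the first has coefficients 1,1,1,0,0,1,2 for degrees 0…6.
[t⁶] = 1·2 + 1·0 + 1·1 = 3.

3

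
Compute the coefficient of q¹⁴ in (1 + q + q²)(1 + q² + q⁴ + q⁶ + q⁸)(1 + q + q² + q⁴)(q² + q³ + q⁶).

13

(1 + q + q²) has coefficients 1,1,1 for degrees 0…2.
(1 + q² + q⁴ + q⁶ + q⁸) has coefficients 1,0,1,0,1,0,1,0,1,0,0,0,0,0,0 for degrees 0…14.
Multiplying by (1 + q + q² + q⁴) gives running coefficients 1,1,2,1,3,1,3,1,3,1,2,0,1,0,0 for degrees 0…14.
Finally multiplying by (q² + q³ + q⁶), the product of all factors after the first has coefficients 0,0,1,2,3,3,5,5,6,5,7,5,6,3,4 for degrees 0…14.
[q¹⁴] = 1·4 + 1·3 + 1·6 = 13.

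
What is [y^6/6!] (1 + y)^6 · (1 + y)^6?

665280

The EGF product rule gives c_6 = Σ_{k_1+k_2=6} C(6; k_1,k_2) · ∏ g_i(k_i), where (1+y)^6 gives the falling factorial (6)_k; (1+y)^6 gives the falling factorial (6)_k.
g_1(k) for k = 0…6: 1, 6, 30, 120, 360, 720, 720.
g_2(k) for k = 0…6: 1, 6, 30, 120, 360, 720, 720.
c_6 = Σ_k C(6,k)·g_1(k)·g_2(6−k) = 1·1·720 + 6·6·720 + 15·30·360 + 20·120·120 + 15·360·30 + 6·720·6 + 1·720·1 = 720 + 25920 + 162000 + 288000 + 162000 + 25920 + 720 = 665280.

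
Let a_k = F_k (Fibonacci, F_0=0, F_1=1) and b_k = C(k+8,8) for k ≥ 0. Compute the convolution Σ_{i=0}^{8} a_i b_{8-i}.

14820

The convolution is the t^8 coefficient of A(t)B(t).
Σ = 0·12870 + 1·6435 + 1·3003 + 2·1287 + 3·495 + 5·165 + 8·45 + 13·9 + 21·1 = 14820.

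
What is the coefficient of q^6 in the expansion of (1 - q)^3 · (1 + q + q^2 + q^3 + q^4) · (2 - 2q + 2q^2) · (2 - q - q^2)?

(1 - q)^3 has coefficients 1,-3,3,-1 for degrees 0…3.
(1 + q + q^2 + q^3 + q^4) has coefficients 1,1,1,1,1,0,0 for degrees 0…6.
Multiplying by (2 - 2q + 2q^2) gives running coefficients 2,0,2,2,2,0,2 for degrees 0…6.
Finally multiplying by (2 - q - q^2), the product of all factors after the first has coefficients 4,-2,2,2,0,-4,2 for degrees 0…6.
[q^6] = 1·2 − 3·(-4) + 3·0 − 1·2 = 12.

12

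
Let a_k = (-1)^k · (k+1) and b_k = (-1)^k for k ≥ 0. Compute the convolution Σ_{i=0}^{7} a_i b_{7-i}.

-36

Write out a_i and b_{7-i} for i = 0,…,7 and sum the products.
Σ = 1·(-1) − 2·1 + 3·(-1) − 4·1 + 5·(-1) − 6·1 + 7·(-1) − 8·1 = -36.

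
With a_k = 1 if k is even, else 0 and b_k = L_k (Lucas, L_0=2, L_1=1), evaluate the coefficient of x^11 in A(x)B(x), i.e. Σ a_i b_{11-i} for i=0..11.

320

This is [x^11] in the product of the two ordinary generating functions.
Σ = 1·199 + 0·123 + 1·76 + 0·47 + 1·29 + 0·18 + 1·11 + 0·7 + 1·4 + 0·3 + 1·1 + 0·2 = 320.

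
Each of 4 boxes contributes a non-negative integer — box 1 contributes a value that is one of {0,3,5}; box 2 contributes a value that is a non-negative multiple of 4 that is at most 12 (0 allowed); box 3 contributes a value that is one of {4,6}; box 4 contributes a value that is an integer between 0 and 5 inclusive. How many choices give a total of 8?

4

The generating function for the choices is (1 + x^3 + x^5)·(1 + x^4 + x^8 + x^12)·(x^4 + x^6)·(1 + x + x^2 + x^3 + x^4 + x^5); the count is [x^8].
(1 + x^3 + x^5) has coefficients 1,0,0,1,0,1 for degrees 0…5.
(1 + x^4 + x^8 + x^12) has coefficients 1,0,0,0,1,0,0,0,1 for degrees 0…8.
Multiplying by (x^4 + x^6) gives running coefficients 0,0,0,0,1,0,1,0,1 for degrees 0…8.
Finally multiplying by (1 + x + x^2 + x^3 + x^4 + x^5), the product of all factors after the first has coefficients 0,0,0,0,1,1,2,2,3 for degrees 0…8.
[x^8] = 1·3 + 1·1 + 1·0 = 4.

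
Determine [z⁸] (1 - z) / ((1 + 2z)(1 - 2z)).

256

The denominator gives the recurrence a_n = 4a_(n−2) for n ≥ 2; the numerator fixes a_0 = 1, a_1 = -1.
Iterating: 1, -1, 4, -4, 16, -16, 64, -64, 256, so a_8 = 256.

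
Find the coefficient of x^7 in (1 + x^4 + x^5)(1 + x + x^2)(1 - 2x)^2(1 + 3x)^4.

(1 + x^4 + x^5) has coefficients 1,0,0,0,1,1 for degrees 0…5.
(1 + x + x^2) has coefficients 1,1,1,0,0,0,0,0 for degrees 0…7.
Multiplying by (1 - 2x)^2 gives running coefficients 1,-3,1,0,4,0,0,0 for degrees 0…7.
Finally multiplying by (1 + 3x)^4, the product of all factors after the first has coefficients 1,9,19,-42,-185,-87,297,432 for degrees 0…7.
[x^7] = 1·432 + 1·(-42) + 1·19 = 409.

409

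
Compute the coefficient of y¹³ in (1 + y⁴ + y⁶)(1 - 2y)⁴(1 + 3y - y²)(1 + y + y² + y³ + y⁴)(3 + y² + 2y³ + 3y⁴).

477

(1 + y⁴ + y⁶) has coefficients 1,0,0,0,1,0,1 for degrees 0…6.
(1 - 2y)⁴ has coefficients 1,-8,24,-32,16,0,0,0,0,0,0,0,0,0 for degrees 0…13.
Multiplying by (1 + 3y - y²) gives running coefficients 1,-5,-1,48,-104,80,-16,0,0,0,0,0,0,0 for degrees 0…13.
Multiplying by (1 + y + y² + y³ + y⁴) gives running coefficients 1,-4,-5,43,-61,18,7,8,-40,64,-16,0,0,0 for degrees 0…13.
Finally multiplying by (3 + y² + 2y³ + 3y⁴), the product of all factors after the first has coefficients 3,-12,-14,127,-193,75,31,49,-260,268,-51,8,-8,160 for degrees 0…13.
[y¹³] = 1·160 + 1·268 + 1·49 = 477.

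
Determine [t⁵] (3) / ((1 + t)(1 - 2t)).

63

Partial fractions give a closed form: a_n = (1)·(-1)^n + (2)·2^n.
At n = 5: a_5 = 63.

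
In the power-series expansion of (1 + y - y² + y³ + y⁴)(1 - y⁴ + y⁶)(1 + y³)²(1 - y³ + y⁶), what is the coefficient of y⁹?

4

(1 + y - y² + y³ + y⁴) has coefficients 1,1,-1,1,1 for degrees 0…4.
(1 - y⁴ + y⁶) has coefficients 1,0,0,0,-1,0,1,0,0,0 for degrees 0…9.
Multiplying by (1 + y³)² gives running coefficients 1,0,0,2,-1,0,2,-2,0,2 for degrees 0…9.
Finally multiplying by (1 - y³ + y⁶), the product of all factors after the first has coefficients 1,0,0,1,-1,0,1,-1,0,2 for degrees 0…9.
[y⁹] = 1·2 + 1·0 − 1·(-1) + 1·1 + 1·0 = 4.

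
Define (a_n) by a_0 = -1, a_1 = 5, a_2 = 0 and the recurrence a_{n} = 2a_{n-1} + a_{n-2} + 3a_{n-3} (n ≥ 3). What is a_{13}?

133285

The ordinary generating function has denominator 1 - 2y - y^2 - 3y^3.
Iterating the recurrence: a_0,…,a_{13} = -1, 5, 0, 2, 19, 40, 105, 307, 839, 2300, 6360, 17537, 48334, 133285.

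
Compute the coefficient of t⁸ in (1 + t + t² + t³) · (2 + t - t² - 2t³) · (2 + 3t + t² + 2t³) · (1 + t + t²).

(1 + t + t² + t³) has coefficients 1,1,1,1 for degrees 0…3.
(2 + t - t² - 2t³) has coefficients 2,1,-1,-2,0,0,0,0,0 for degrees 0…8.
Multiplying by (2 + 3t + t² + 2t³) gives running coefficients 4,8,3,-2,-5,-4,-4,0,0 for degrees 0…8.
Finally multiplying by (1 + t + t²), the product of all factors after the first has coefficients 4,12,15,9,-4,-11,-13,-8,-4 for degrees 0…8.
[t⁸] = 1·(-4) + 1·(-8) + 1·(-13) + 1·(-11) = -36.

-36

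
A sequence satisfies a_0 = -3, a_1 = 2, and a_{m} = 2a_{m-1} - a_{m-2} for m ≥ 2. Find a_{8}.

The ordinary generating function has denominator 1 - 2z + z^2.
Iterating the recurrence: a_0,…,a_{8} = -3, 2, 7, 12, 17, 22, 27, 32, 37.

37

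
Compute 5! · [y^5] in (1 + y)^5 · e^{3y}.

The EGF product rule gives c_5 = Σ_{k_1+k_2=5} C(5; k_1,k_2) · ∏ g_i(k_i), where (1+y)^5 gives the falling factorial (5)_k; e^{3y} gives (3)^k.
g_1(k) for k = 0…5: 1, 5, 20, 60, 120, 120.
g_2(k) for k = 0…5: 1, 3, 9, 27, 81, 243.
c_5 = Σ_k C(5,k)·g_1(k)·g_2(5−k) = 1·1·243 + 5·5·81 + 10·20·27 + 10·60·9 + 5·120·3 + 1·120·1 = 243 + 2025 + 5400 + 5400 + 1800 + 120 = 14988.

14988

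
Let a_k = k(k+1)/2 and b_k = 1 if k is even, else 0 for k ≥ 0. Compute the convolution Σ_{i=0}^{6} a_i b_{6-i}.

34

Write out a_i and b_{6-i} for i = 0,…,6 and sum the products.
Σ = 0·1 + 1·0 + 3·1 + 6·0 + 10·1 + 15·0 + 21·1 = 34.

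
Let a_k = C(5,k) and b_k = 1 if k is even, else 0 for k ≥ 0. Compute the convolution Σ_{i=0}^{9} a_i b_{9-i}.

16

The convolution is the t^9 coefficient of A(t)B(t).
Σ = 1·0 + 5·1 + 10·0 + 10·1 + 5·0 + 1·1 + 0·0 + 0·1 + 0·0 + 0·1 = 16.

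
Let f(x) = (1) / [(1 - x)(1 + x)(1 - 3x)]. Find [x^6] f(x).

820

The denominator gives the recurrence a_n = 3a_(n−1) + a_(n−2) − 3a_(n−3) for n ≥ 3; the numerator fixes a_0 = 1, a_1 = 3, a_2 = 10.
Iterating: 1, 3, 10, 30, 91, 273, 820, so a_6 = 820.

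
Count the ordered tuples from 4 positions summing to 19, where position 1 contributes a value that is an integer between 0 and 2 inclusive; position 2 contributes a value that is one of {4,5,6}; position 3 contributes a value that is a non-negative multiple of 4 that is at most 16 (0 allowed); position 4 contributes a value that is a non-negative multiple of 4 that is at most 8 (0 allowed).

6

The generating function for the choices is (1 + x + x^2)·(x^4 + x^5 + x^6)·(1 + x^4 + x^8 + x^12 + x^16)·(1 + x^4 + x^8); the count is [x^19].
(1 + x + x^2) has coefficients 1,1,1 for degrees 0…2.
(x^4 + x^5 + x^6) has coefficients 0,0,0,0,1,1,1,0,0,0,0,0,0,0,0,0,0,0,0,0 for degrees 0…19.
Multiplying by (1 + x^4 + x^8 + x^12 + x^16) gives running coefficients 0,0,0,0,1,1,1,0,1,1,1,0,1,1,1,0,1,1,1,0 for degrees 0…19.
Finally multiplying by (1 + x^4 + x^8), the product of all factors after the first has coefficients 0,0,0,0,1,1,1,0,2,2,2,0,3,3,3,0,3,3,3,0 for degrees 0…19.
[x^19] = 1·0 + 1·3 + 1·3 = 6.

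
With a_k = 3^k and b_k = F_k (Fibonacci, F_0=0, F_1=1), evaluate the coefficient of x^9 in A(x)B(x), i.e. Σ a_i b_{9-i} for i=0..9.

11770

The convolution is the t^9 coefficient of A(t)B(t).
Σ = 1·34 + 3·21 + 9·13 + 27·8 + 81·5 + 243·3 + 729·2 + 2187·1 + 6561·1 + 19683·0 = 11770.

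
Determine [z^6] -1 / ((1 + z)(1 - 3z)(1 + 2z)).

Partial fractions give a closed form: a_n = (1/4)·(-1)^n + (-9/20)·3^n + (-4/5)·(-2)^n.
At n = 6: a_6 = -379.

-379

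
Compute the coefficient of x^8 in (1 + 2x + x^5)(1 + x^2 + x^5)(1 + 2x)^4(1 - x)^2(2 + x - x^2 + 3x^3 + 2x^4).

-73

(1 + 2x + x^5) has coefficients 1,2,0,0,0,1 for degrees 0…5.
(1 + x^2 + x^5) has coefficients 1,0,1,0,0,1,0,0,0 for degrees 0…8.
Multiplying by (1 + 2x)^4 gives running coefficients 1,8,25,40,40,33,24,24,32 for degrees 0…8.
Multiplying by (1 - x)^2 gives running coefficients 1,6,10,-2,-15,-7,-2,9,8 for degrees 0…8.
Finally multiplying by (2 + x - x^2 + 3x^3 + 2x^4), the product of all factors after the first has coefficients 2,13,25,3,-22,15,18,-26,-24 for degrees 0…8.
[x^8] = 1·(-24) + 2·(-26) + 1·3 = -73.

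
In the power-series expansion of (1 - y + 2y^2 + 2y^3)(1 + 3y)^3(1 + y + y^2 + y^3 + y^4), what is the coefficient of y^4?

(1 - y + 2y^2 + 2y^3) has coefficients 1,-1,2,2 for degrees 0…3.
(1 + 3y)^3 has coefficients 1,9,27,27,0 for degrees 0…4.
Finally multiplying by (1 + y + y^2 + y^3 + y^4), the product of all factors after the first has coefficients 1,10,37,64,64 for degrees 0…4.
[y^4] = 1·64 − 1·64 + 2·37 + 2·10 = 94.

94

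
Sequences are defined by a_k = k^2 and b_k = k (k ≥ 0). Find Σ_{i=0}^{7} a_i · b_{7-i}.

196

The convolution is the t^7 coefficient of A(t)B(t).
Σ = 0·7 + 1·6 + 4·5 + 9·4 + 16·3 + 25·2 + 36·1 + 49·0 = 196.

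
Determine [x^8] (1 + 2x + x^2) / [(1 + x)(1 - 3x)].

The denominator gives the recurrence a_n = 2a_(n−1) + 3a_(n−2) for n ≥ 3; the numerator fixes a_0 = 1, a_1 = 4, a_2 = 12.
Iterating: 1, 4, 12, 36, 108, 324, 972, 2916, 8748, so a_8 = 8748.

8748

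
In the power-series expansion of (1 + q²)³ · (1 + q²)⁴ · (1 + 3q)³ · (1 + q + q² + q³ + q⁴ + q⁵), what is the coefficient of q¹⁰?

(1 + q²)³ has coefficients 1,0,3,0,3,0,1 for degrees 0…6.
(1 + q²)⁴ has coefficients 1,0,4,0,6,0,4,0,1,0,0 for degrees 0…10.
Multiplying by (1 + 3q)³ gives running coefficients 1,9,31,63,114,162,166,198,109,117,27 for degrees 0…10.
Finally multiplying by (1 + q + q² + q³ + q⁴ + q⁵), the product of all factors after the first has coefficients 1,10,41,104,218,380,545,734,812,866,779 for degrees 0…10.
[q¹⁰] = 1·779 + 3·812 + 3·545 + 1·218 = 5068.

5068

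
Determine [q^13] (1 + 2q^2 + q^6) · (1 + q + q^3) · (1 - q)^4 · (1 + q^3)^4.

30

(1 + 2q^2 + q^6) has coefficients 1,0,2,0,0,0,1 for degrees 0…6.
(1 + q + q^3) has coefficients 1,1,0,1,0,0,0,0,0,0,0,0,0,0 for degrees 0…13.
Multiplying by (1 - q)^4 gives running coefficients 1,-3,2,3,-7,7,-4,1,0,0,0,0,0,0 for degrees 0…13.
Finally multiplying by (1 + q^3)^4, the product of all factors after the first has coefficients 1,-3,2,7,-19,15,14,-45,40,6,-50,50,-11,-25 for degrees 0…13.
[q^13] = 1·(-25) + 2·50 + 1·(-45) = 30.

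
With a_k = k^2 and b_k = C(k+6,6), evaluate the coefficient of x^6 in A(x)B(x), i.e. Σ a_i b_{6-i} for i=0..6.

2717

Write out a_i and b_{6-i} for i = 0,…,6 and sum the products.
Σ = 0·924 + 1·462 + 4·210 + 9·84 + 16·28 + 25·7 + 36·1 = 2717.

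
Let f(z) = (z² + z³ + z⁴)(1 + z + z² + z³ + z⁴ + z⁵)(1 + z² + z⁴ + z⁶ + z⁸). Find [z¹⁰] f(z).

(z² + z³ + z⁴) has coefficients 0,0,1,1,1 for degrees 0…4.
(1 + z + z² + z³ + z⁴ + z⁵) has coefficients 1,1,1,1,1,1,0,0,0,0,0 for degrees 0…10.
Finally multiplying by (1 + z² + z⁴ + z⁶ + z⁸), the product of all factors after the first has coefficients 1,1,2,2,3,3,3,3,3,3,2 for degrees 0…10.
[z¹⁰] = 1·3 + 1·3 + 1·3 = 9.

9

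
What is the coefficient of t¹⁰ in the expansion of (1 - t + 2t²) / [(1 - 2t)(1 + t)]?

684

The denominator gives the recurrence a_n = a_(n−1) + 2a_(n−2) for n ≥ 3; the numerator fixes a_0 = 1, a_1 = 0, a_2 = 4.
Iterating: 1, 0, 4, 4, 12, 20, 44, 84, 172, 340, 684, so a_10 = 684.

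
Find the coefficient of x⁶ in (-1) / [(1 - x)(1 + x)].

-1

Partial fractions give a closed form: a_n = (-1/2)·1^n + (-1/2)·(-1)^n.
At n = 6: a_6 = -1.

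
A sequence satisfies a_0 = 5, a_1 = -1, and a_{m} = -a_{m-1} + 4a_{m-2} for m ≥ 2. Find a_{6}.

The ordinary generating function has denominator 1 + x - 4x^2.
Iterating the recurrence: a_0,…,a_{6} = 5, -1, 21, -25, 109, -209, 645.

645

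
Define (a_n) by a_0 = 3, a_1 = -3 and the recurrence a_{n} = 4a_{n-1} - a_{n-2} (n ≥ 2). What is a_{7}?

-11073

The ordinary generating function has denominator 1 - 4z + z^2.
Iterating the recurrence: a_0,…,a_{7} = 3, -3, -15, -57, -213, -795, -2967, -11073.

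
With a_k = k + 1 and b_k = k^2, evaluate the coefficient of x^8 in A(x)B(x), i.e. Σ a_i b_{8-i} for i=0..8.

540

Write out a_i and b_{8-i} for i = 0,…,8 and sum the products.
Σ = 1·64 + 2·49 + 3·36 + 4·25 + 5·16 + 6·9 + 7·4 + 8·1 + 9·0 = 540.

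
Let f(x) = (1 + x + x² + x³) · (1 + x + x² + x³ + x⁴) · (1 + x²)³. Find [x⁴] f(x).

16

(1 + x + x² + x³) has coefficients 1,1,1,1 for degrees 0…3.
(1 + x + x² + x³ + x⁴) has coefficients 1,1,1,1,1 for degrees 0…4.
Finally multiplying by (1 + x²)³, the product of all factors after the first has coefficients 1,1,4,4,7 for degrees 0…4.
[x⁴] = 1·7 + 1·4 + 1·4 + 1·1 = 16.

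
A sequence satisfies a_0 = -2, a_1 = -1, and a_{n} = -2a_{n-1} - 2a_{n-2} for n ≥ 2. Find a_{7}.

40

The ordinary generating function has denominator 1 + 2q + 2q^2.
Iterating the recurrence: a_0,…,a_{7} = -2, -1, 6, -10, 8, 4, -24, 40.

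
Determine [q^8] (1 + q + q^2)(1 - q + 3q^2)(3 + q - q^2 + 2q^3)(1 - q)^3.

-22

(1 + q + q^2) has coefficients 1,1,1 for degrees 0…2.
(1 - q + 3q^2) has coefficients 1,-1,3,0,0,0,0,0,0 for degrees 0…8.
Multiplying by (3 + q - q^2 + 2q^3) gives running coefficients 3,-2,7,6,-5,6,0,0,0 for degrees 0…8.
Finally multiplying by (1 - q)^3, the product of all factors after the first has coefficients 3,-11,22,-24,0,32,-39,23,-6 for degrees 0…8.
[q^8] = 1·(-6) + 1·23 + 1·(-39) = -22.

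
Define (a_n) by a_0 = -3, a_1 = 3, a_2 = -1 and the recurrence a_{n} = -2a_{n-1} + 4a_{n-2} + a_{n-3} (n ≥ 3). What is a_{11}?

84385

The ordinary generating function has denominator 1 + 2x - 4x^2 - x^3.
Iterating the recurrence: a_0,…,a_{11} = -3, 3, -1, 11, -23, 89, -259, 851, -2649, 8443, -26631, 84385.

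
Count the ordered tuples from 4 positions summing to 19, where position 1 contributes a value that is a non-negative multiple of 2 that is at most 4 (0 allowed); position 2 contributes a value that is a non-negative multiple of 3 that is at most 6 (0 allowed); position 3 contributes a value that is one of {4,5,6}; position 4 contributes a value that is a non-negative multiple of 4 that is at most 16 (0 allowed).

The generating function for the choices is (1 + x^2 + x^4)·(1 + x^3 + x^6)·(x^4 + x^5 + x^6)·(1 + x^4 + x^8 + x^12 + x^16); the count is [x^19].
(1 + x^2 + x^4) has coefficients 1,0,1,0,1 for degrees 0…4.
(1 + x^3 + x^6) has coefficients 1,0,0,1,0,0,1,0,0,0,0,0,0,0,0,0,0,0,0,0 for degrees 0…19.
Multiplying by (x^4 + x^5 + x^6) gives running coefficients 0,0,0,0,1,1,1,1,1,1,1,1,1,0,0,0,0,0,0,0 for degrees 0…19.
Finally multiplying by (1 + x^4 + x^8 + x^12 + x^16), the product of all factors after the first has coefficients 0,0,0,0,1,1,1,1,2,2,2,2,3,2,2,2,3,2,2,2 for degrees 0…19.
[x^19] = 1·2 + 1·2 + 1·2 = 6.

6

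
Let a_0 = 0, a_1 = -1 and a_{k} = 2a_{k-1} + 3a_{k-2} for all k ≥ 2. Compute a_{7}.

-547

The ordinary generating function has denominator 1 - 2z - 3z^2.
Iterating the recurrence: a_0,…,a_{7} = 0, -1, -2, -7, -20, -61, -182, -547.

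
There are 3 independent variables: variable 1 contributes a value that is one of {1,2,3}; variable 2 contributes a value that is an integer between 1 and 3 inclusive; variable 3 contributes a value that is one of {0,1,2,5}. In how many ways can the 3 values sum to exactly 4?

The generating function for the choices is (y + y² + y³)·(y + y² + y³)·(1 + y + y² + y⁵); the count is [y⁴].
(y + y² + y³) has coefficients 0,1,1,1 for degrees 0…3.
(y + y² + y³) has coefficients 0,1,1,1,0 for degrees 0…4.
Finally multiplying by (1 + y + y² + y⁵), the product of all factors after the first has coefficients 0,1,2,3,2 for degrees 0…4.
[y⁴] = 1·3 + 1·2 + 1·1 = 6.

6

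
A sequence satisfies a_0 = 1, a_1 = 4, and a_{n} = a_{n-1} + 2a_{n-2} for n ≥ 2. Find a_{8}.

The ordinary generating function has denominator 1 - y - 2y^2.
Iterating the recurrence: a_0,…,a_{8} = 1, 4, 6, 14, 26, 54, 106, 214, 426.

426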